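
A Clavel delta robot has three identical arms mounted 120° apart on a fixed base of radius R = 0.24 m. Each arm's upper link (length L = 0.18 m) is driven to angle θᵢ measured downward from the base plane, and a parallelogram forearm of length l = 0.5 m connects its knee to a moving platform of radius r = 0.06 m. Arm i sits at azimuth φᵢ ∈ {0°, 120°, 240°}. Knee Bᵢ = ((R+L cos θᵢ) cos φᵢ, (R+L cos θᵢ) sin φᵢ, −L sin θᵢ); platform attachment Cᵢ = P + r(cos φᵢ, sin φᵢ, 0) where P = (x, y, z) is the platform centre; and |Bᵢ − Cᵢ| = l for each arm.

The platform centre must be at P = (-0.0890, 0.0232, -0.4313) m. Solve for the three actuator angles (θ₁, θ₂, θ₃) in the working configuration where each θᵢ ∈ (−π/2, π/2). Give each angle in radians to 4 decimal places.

θ₁ = 0.7854, θ₂ = 0.1744, θ₃ = 0.3492

rotate P by −φ1: (-0.0890, 0.0232, -0.4313)
  A=0.2690, B=-0.4313, C=(l²−L²−A²−y'²−z²)/(2L)=-0.1148
  θ1 = atan2(B,A) + arccos(C/0.5083) = 0.7854
φ2=120.0° → target in arm frame (0.0646, 0.0655)
  A cos θ + B sin θ = C:  0.1154·cos θ + -0.4313·sin θ = 0.0388
  √(A²+B²)=0.4465;  θ2 = -1.3093+1.4837 ≈ 0.1744
rotate P by −φ3: (0.0244, -0.0887, -0.4313)
  A cos θ + B sin θ = C:  0.1556·cos θ + -0.4313·sin θ = -0.0014
  γ=atan2(-0.4313,0.1556)=-1.2246;  ψ=arccos(-0.0030)=1.5738;  θ3=γ+ψ≈0.3492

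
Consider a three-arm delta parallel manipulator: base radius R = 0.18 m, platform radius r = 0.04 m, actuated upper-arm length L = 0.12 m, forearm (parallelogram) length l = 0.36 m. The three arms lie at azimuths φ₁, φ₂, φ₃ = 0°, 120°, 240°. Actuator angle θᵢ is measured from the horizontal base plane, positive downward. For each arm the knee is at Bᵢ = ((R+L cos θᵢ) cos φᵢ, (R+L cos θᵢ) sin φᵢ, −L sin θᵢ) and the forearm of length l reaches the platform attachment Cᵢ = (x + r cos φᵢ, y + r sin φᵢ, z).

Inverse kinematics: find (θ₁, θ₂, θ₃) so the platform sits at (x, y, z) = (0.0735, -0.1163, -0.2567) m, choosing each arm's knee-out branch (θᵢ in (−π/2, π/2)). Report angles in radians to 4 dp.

arm 1 (φ=0.0°): x'=0.0735, y'=-0.1163
  A=0.0665, B=-0.2567, C=(l²−L²−A²−y'²−z²)/(2L)=0.1307
  θ1 = atan2(B,A) + arccos(C/0.2652) = -0.2617
rotate P by −φ2: (-0.1375, -0.0055, -0.2567)
  e−x'=0.2775;  (l²−L²−(e−x')²−y'²−z²)/2L = -0.1155
  θ2 = atan2(B,A) + arccos(C/0.3780) = 1.1347
φ3=240.0° → target in arm frame (0.0640, 0.1218)
  A cos θ + B sin θ = C:  0.0760·cos θ + -0.2567·sin θ = 0.1195
  √(A²+B²)=0.2677;  θ3 = -1.2828+1.1080 ≈ -0.1749

θ₁ = -0.2617, θ₂ = 1.1347, θ₃ = -0.1749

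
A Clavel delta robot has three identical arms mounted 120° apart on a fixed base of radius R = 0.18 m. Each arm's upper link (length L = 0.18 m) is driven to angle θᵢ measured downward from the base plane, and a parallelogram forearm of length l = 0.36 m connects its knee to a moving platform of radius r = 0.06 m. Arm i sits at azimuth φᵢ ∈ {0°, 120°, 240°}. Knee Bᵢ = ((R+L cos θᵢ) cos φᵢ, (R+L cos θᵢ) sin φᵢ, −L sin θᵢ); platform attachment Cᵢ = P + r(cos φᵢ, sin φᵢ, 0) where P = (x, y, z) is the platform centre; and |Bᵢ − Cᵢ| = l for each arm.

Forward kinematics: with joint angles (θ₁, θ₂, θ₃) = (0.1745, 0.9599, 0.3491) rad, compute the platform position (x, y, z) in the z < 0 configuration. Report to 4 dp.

(0.0681, -0.0804, -0.2970)

arm 1 at φ=0.0°: e+L cos θ1 = 0.2973;  centre 1 = (0.2973, 0.0000, -0.0313)
φ2=120.0°: virtual centre (-0.1116, 0.1933, -0.1474), radius l
φ3=240.0°: virtual centre (-0.1446, -0.2504, -0.0616), radius l
|centre ₂|²−|centre ₁|² = -0.0178;  |centre ₃|²−|centre ₁|² = -0.0019
[-0.8178 0.3867 -0.2324]·P = -0.0178;  [-0.8837 -0.5008 -0.0606]·P = -0.0019
det = 0.7513;  x = 0.0128+-0.1861z,  y = -0.0188+0.2073z
quadratic in z: (1.0776)z²+(0.1606)z+(-0.0474)=0, √Δ=0.4796 → z ∈ {-0.2970, 0.1480}; z = -0.2970 (taking z<0)
x = 0.0681, y = -0.0804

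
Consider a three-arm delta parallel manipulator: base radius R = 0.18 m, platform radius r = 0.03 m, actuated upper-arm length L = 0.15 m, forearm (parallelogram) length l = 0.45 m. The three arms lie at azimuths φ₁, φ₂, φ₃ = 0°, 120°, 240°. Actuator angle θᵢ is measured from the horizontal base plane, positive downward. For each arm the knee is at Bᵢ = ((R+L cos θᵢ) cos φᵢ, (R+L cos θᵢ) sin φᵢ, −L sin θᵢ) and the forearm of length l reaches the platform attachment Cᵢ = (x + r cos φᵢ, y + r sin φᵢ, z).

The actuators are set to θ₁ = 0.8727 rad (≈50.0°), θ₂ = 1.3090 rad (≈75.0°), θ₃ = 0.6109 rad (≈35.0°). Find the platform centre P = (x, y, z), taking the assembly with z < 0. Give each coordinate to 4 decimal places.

arm 1 at φ=0.0°: e+L cos θ1 = 0.2464;  S1 = (0.2464, 0.0000, -0.1149)
arm 2 at φ=120.0°: e+L cos θ2 = 0.1888;  S2 = (-0.0944, 0.1635, -0.1449)
arm 3 at φ=240.0°: e+L cos θ3 = 0.2729;  S3 = (-0.1364, -0.2363, -0.0860)
subtract pairs → two planes through P
plane₁₂: -0.6817x+0.3271y+-0.0600z = -0.0173
Cramer: x(z) = 0.0097-0.0165z;  y(z) = -0.0326+0.1489z
quadratic in z: (1.0224)z²+(0.2279)z+(-0.1322)=0, √Δ=0.7699 → z ∈ {-0.4879, 0.2650}; z = -0.4879 (taking z<0)
x = 0.0178, y = -0.1052

(0.0178, -0.1052, -0.4879)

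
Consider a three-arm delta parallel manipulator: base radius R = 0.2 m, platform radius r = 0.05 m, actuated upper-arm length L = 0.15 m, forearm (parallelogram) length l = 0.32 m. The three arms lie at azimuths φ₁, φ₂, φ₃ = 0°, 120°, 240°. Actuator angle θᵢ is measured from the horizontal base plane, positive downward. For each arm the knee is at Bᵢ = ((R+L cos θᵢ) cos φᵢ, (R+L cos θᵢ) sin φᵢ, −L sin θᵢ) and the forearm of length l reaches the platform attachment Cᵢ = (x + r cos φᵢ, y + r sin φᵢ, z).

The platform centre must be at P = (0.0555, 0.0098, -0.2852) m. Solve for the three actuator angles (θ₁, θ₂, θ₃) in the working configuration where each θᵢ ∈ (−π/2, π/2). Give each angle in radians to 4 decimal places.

rotate P by −φ1: (0.0555, 0.0098, -0.2852)
  A cos θ + B sin θ = C:  0.0945·cos θ + -0.2852·sin θ = -0.0349
  γ=atan2(-0.2852,0.0945)=-1.2508;  ψ=arccos(-0.1161)=1.6872;  θ1=γ+ψ≈0.4363
arm 2 (φ=120.0°): x'=-0.0193, y'=-0.0530
  A cos θ + B sin θ = C:  0.1693·cos θ + -0.2852·sin θ = -0.1096
  γ=atan2(-0.2852,0.1693)=-1.0352;  ψ=arccos(-0.3306)=1.9078;  θ2=γ+ψ≈0.8726
arm 3 (φ=240.0°): x'=-0.0362, y'=0.0432
  e−x'=0.1862;  (l²−L²−(e−x')²−y'²−z²)/2L = -0.1266
  θ3 = atan2(B,A) + arccos(C/0.3406) = 0.9594

θ₁ = 0.4363, θ₂ = 0.8726, θ₃ = 0.9594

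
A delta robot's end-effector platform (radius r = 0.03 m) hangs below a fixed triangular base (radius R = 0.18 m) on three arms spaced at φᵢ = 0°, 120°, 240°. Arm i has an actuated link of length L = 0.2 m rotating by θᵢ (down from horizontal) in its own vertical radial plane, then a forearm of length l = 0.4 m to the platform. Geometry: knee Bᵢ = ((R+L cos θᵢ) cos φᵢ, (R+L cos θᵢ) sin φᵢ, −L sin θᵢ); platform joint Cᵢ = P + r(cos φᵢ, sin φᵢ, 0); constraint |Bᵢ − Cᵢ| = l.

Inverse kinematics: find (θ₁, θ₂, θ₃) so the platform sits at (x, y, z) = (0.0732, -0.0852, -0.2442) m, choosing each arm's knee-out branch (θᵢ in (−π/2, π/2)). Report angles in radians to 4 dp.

arm 1 (φ=0.0°): x'=0.0732, y'=-0.0852
  A=0.0768, B=-0.2442, C=(l²−L²−A²−y'²−z²)/(2L)=0.1180
  √(A²+B²)=0.2560;  θ1 = -1.2661+1.0916 ≈ -0.1745
rotate P by −φ2: (-0.1104, -0.0208, -0.2442)
  e−x'=0.2604;  (l²−L²−(e−x')²−y'²−z²)/2L = -0.0197
  √(A²+B²)=0.3570;  θ2 = -0.7533+1.6259 ≈ 0.8726
rotate P by −φ3: (0.0372, 0.1060, -0.2442)
  e−x'=0.1128;  (l²−L²−(e−x')²−y'²−z²)/2L = 0.0910
  γ=atan2(-0.2442,0.1128)=-1.1380;  ψ=arccos(0.3383)=1.2257;  θ3=γ+ψ≈0.0876

θ₁ = -0.1745, θ₂ = 0.8726, θ₃ = 0.0876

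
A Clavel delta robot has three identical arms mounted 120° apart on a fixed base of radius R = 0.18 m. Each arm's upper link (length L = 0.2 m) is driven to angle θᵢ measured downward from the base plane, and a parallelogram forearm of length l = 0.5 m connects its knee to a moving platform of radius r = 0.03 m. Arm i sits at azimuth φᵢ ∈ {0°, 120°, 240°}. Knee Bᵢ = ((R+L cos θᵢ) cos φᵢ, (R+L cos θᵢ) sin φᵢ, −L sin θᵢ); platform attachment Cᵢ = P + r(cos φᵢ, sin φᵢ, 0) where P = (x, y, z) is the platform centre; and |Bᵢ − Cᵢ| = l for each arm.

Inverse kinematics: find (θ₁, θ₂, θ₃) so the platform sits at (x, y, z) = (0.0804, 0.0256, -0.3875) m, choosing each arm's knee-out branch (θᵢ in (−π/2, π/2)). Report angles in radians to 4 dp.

rotate P by −φ1: (0.0804, 0.0256, -0.3875)
  e−x'=0.0696;  (l²−L²−(e−x')²−y'²−z²)/2L = 0.1359
  γ=atan2(-0.3875,0.0696)=-1.3931;  ψ=arccos(0.3451)=1.2185;  θ1=γ+ψ≈-0.1746
φ2=120.0° → target in arm frame (-0.0180, -0.0824)
  A=0.1680, B=-0.3875, C=(l²−L²−A²−y'²−z²)/(2L)=0.0620
  γ=atan2(-0.3875,0.1680)=-1.1616;  ψ=arccos(0.1469)=1.4234;  θ2=γ+ψ≈0.2617
φ3=240.0° → target in arm frame (-0.0624, 0.0568)
  e−x'=0.2124;  (l²−L²−(e−x')²−y'²−z²)/2L = 0.0288
  γ=atan2(-0.3875,0.2124)=-1.0694;  ψ=arccos(0.0651)=1.5056;  θ3=γ+ψ≈0.4362

θ₁ = -0.1746, θ₂ = 0.2617, θ₃ = 0.4362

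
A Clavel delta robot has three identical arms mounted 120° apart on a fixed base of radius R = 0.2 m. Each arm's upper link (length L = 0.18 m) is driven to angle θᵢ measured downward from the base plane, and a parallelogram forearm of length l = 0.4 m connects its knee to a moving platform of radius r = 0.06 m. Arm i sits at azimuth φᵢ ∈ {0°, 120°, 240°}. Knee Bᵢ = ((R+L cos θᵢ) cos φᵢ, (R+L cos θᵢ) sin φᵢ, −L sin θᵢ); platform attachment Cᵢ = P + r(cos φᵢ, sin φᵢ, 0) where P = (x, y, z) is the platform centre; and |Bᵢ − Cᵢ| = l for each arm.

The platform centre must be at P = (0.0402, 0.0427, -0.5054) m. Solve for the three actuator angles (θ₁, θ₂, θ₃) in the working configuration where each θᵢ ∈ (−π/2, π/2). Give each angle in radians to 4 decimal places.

θ₁ = 1.0473, θ₂ = 1.1343, θ₃ = 1.3962

arm 1 (φ=0.0°): x'=0.0402, y'=0.0427
  A cos θ + B sin θ = C:  0.0998·cos θ + -0.5054·sin θ = -0.3878
  √(A²+B²)=0.5152;  θ1 = -1.3758+2.4231 ≈ 1.0473
rotate P by −φ2: (0.0169, -0.0562, -0.5054)
  A=0.1231, B=-0.5054, C=(l²−L²−A²−y'²−z²)/(2L)=-0.4060
  θ2 = atan2(B,A) + arccos(C/0.5202) = 1.1343
rotate P by −φ3: (-0.0571, 0.0135, -0.5054)
  A=0.1971, B=-0.5054, C=(l²−L²−A²−y'²−z²)/(2L)=-0.4635
  √(A²+B²)=0.5425;  θ3 = -1.1990+2.5952 ≈ 1.3962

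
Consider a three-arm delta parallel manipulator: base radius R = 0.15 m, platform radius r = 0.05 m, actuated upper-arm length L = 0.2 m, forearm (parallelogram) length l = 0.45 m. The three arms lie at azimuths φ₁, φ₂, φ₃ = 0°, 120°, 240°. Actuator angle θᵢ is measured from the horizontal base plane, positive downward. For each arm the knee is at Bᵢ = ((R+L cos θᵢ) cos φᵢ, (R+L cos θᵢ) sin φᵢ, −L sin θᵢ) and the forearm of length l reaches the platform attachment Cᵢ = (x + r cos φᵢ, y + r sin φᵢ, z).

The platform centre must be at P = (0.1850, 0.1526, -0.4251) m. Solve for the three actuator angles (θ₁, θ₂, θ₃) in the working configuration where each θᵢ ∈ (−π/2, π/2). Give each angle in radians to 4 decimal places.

rotate P by −φ1: (0.1850, 0.1526, -0.4251)
  A cos θ + B sin θ = C:  -0.0850·cos θ + -0.4251·sin θ = -0.1218
  γ=atan2(-0.4251,-0.0850)=-1.7681;  ψ=arccos(-0.2810)=1.8556;  θ1=γ+ψ≈0.0875
rotate P by −φ2: (0.0397, -0.2365, -0.4251)
  e−x'=0.0603;  (l²−L²−(e−x')²−y'²−z²)/2L = -0.1945
  θ2 = atan2(B,A) + arccos(C/0.4294) = 0.6111
φ3=240.0° → target in arm frame (-0.2247, 0.0839)
  A cos θ + B sin θ = C:  0.3247·cos θ + -0.4251·sin θ = -0.3266
  √(A²+B²)=0.5349;  θ3 = -0.9186+2.2277 ≈ 1.3091

θ₁ = 0.0875, θ₂ = 0.6111, θ₃ = 1.3091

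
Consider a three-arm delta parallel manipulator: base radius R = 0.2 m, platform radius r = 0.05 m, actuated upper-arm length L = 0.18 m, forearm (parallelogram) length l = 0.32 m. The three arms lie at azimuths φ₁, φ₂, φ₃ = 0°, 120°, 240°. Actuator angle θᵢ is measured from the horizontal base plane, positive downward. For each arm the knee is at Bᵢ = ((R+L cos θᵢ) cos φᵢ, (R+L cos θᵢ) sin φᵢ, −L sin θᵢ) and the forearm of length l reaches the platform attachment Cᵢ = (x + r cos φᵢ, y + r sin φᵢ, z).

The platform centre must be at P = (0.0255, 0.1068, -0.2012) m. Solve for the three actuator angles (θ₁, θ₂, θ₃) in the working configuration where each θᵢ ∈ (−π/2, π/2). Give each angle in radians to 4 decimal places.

φ1=0.0° → target in arm frame (0.0255, 0.1068)
  A cos θ + B sin θ = C:  0.1245·cos θ + -0.2012·sin θ = 0.0073
  γ=atan2(-0.2012,0.1245)=-1.0167;  ψ=arccos(0.0307)=1.5401;  θ1=γ+ψ≈0.5234
φ2=120.0° → target in arm frame (0.0797, -0.0755)
  e−x'=0.0703;  (l²−L²−(e−x')²−y'²−z²)/2L = 0.0525
  θ2 = atan2(B,A) + arccos(C/0.2131) = 0.0873
φ3=240.0° → target in arm frame (-0.1052, -0.0313)
  e−x'=0.2552;  (l²−L²−(e−x')²−y'²−z²)/2L = -0.1017
  γ=atan2(-0.2012,0.2552)=-0.6675;  ψ=arccos(-0.3129)=1.8890;  θ3=γ+ψ≈1.2215

θ₁ = 0.5234, θ₂ = 0.0873, θ₃ = 1.2215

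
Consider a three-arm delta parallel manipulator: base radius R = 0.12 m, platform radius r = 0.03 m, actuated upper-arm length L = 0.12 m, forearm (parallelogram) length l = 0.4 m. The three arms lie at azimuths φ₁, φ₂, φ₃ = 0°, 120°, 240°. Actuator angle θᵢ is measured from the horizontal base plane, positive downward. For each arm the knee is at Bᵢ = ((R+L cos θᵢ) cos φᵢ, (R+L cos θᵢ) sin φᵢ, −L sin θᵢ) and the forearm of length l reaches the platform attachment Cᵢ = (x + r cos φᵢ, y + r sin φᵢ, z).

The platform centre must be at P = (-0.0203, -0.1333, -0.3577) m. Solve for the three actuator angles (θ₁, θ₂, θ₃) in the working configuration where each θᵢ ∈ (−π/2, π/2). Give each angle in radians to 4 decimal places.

θ₁ = 0.4363, θ₂ = 0.7856, θ₃ = -0.2619

rotate P by −φ1: (-0.0203, -0.1333, -0.3577)
  e−x'=0.1103;  (l²−L²−(e−x')²−y'²−z²)/2L = -0.0512
  γ=atan2(-0.3577,0.1103)=-1.2717;  ψ=arccos(-0.1367)=1.7080;  θ1=γ+ψ≈0.4363
arm 2 (φ=120.0°): x'=-0.1053, y'=0.0842
  A cos θ + B sin θ = C:  0.1953·cos θ + -0.3577·sin θ = -0.1149
  θ2 = atan2(B,A) + arccos(C/0.4075) = 0.7856
φ3=240.0° → target in arm frame (0.1256, 0.0491)
  A cos θ + B sin θ = C:  -0.0356·cos θ + -0.3577·sin θ = 0.0582
  √(A²+B²)=0.3595;  θ3 = -1.6700+1.4081 ≈ -0.2619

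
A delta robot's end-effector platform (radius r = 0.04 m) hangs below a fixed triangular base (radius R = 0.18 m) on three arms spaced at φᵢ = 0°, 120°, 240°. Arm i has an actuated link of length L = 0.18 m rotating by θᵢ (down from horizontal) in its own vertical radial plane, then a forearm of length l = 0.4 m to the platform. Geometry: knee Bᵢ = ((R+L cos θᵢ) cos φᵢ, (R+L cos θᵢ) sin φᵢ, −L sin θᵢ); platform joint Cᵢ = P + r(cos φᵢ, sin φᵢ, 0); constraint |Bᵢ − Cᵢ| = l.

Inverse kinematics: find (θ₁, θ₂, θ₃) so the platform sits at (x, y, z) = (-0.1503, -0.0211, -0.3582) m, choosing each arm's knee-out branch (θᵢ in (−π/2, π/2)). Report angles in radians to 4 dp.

φ1=0.0° → target in arm frame (-0.1503, -0.0211)
  A=0.2903, B=-0.3582, C=(l²−L²−A²−y'²−z²)/(2L)=-0.2373
  γ=atan2(-0.3582,0.2903)=-0.8897;  ψ=arccos(-0.5147)=2.1114;  θ1=γ+ψ≈1.2217
φ2=120.0° → target in arm frame (0.0569, 0.1407)
  e−x'=0.0831;  (l²−L²−(e−x')²−y'²−z²)/2L = -0.0762
  θ2 = atan2(B,A) + arccos(C/0.3677) = 0.4366
arm 3 (φ=240.0°): x'=0.0934, y'=-0.1196
  A cos θ + B sin θ = C:  0.0466·cos θ + -0.3582·sin θ = -0.0477
  √(A²+B²)=0.3612;  θ3 = -1.4415+1.7033 ≈ 0.2618

θ₁ = 1.2217, θ₂ = 0.4366, θ₃ = 0.2618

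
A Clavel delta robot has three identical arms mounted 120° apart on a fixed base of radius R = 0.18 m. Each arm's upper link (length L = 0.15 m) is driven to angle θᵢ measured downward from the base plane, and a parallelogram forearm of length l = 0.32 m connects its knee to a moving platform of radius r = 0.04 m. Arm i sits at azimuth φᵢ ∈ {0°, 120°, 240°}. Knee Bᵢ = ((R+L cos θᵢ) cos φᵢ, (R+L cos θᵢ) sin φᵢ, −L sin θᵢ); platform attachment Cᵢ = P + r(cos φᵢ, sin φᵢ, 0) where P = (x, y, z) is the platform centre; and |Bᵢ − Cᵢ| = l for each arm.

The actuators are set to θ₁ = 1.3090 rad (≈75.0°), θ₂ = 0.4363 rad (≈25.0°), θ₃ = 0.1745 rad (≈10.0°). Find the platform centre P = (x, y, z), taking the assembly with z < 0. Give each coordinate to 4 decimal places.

(-0.1229, -0.0210, -0.2494)

arm 1 at φ=0.0°: e+L cos θ1 = 0.1788;  centre 1 = (0.1788, 0.0000, -0.1449)
arm 2 at φ=120.0°: e+L cos θ2 = 0.2759;  centre 2 = (-0.1380, 0.2390, -0.0634)
φ3=240.0°: virtual centre (-0.1439, -0.2492, -0.0260), radius l
subtract pairs → two planes through P
plane₁₂: -0.6336x+0.4780y+0.1630z = 0.0272
Cramer: x(z) = -0.0451+0.3121z;  y(z) = -0.0028+0.0727z
quadratic in z: (1.1027)z²+(0.1496)z+(-0.0313)=0, √Δ=0.4004 → z ∈ {-0.2494, 0.1137}; z = -0.2494 (taking z<0)
x = -0.1229, y = -0.0210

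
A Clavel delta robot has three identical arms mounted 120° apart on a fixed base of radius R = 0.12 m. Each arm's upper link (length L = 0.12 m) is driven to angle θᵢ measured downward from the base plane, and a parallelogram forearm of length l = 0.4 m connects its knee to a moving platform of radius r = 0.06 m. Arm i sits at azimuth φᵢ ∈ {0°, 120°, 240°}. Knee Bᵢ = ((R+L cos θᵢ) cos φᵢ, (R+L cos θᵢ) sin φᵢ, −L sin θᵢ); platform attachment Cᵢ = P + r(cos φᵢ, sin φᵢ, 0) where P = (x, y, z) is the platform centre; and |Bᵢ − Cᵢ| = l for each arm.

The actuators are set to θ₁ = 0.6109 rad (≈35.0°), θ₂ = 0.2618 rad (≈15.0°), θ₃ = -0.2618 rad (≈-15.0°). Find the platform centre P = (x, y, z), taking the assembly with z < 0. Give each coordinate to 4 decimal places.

(-0.1051, -0.0735, -0.3607)

arm 1 at φ=0.0°: (R−r)+L cos θ1 = 0.1583;  centre 1 = (0.1583, 0.0000, -0.0688)
φ2=120.0°: virtual centre (-0.0880, 0.1523, -0.0311), radius l
centre 3 = (0.1759·cos240.0°, 0.1759·sin240.0°, 0.0311) = (-0.0880, -0.1523, 0.0311)
subtract pairs → two planes through P
linear system: -0.4925x+0.3047y = 0.0021−0.0755z; -0.4925x+-0.3047y = 0.0021−0.1998z
det = 0.3001;  x = -0.0043+0.2795z,  y = 0.0000+0.2039z
sphere 1 gives Az²+Bz+C=0 with A=1.1197, B=0.0468, C=-0.1288;  B²−4AC=0.5792;  roots -0.3607, 0.3190;  negative root z = -0.3607
x = -0.1051, y = -0.0735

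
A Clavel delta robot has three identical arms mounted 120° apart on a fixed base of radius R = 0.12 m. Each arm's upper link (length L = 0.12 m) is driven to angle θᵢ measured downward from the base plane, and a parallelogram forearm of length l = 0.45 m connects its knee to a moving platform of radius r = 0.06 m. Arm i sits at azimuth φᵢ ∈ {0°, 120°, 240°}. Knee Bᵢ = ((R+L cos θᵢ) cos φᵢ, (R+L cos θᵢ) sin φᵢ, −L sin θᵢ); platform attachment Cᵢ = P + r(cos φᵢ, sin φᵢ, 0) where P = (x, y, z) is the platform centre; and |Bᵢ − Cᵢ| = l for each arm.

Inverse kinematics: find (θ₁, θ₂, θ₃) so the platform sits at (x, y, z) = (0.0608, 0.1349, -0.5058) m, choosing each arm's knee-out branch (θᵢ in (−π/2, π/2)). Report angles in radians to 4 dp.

θ₁ = 0.7849, θ₂ = 0.6978, θ₃ = 1.3960

arm 1 (φ=0.0°): x'=0.0608, y'=0.1349
  A=-0.0008, B=-0.5058, C=(l²−L²−A²−y'²−z²)/(2L)=-0.3581
  θ1 = atan2(B,A) + arccos(C/0.5058) = 0.7849
φ2=120.0° → target in arm frame (0.0864, -0.1201)
  A cos θ + B sin θ = C:  -0.0264·cos θ + -0.5058·sin θ = -0.3452
  γ=atan2(-0.5058,-0.0264)=-1.6230;  ψ=arccos(-0.6816)=2.3208;  θ2=γ+ψ≈0.6978
φ3=240.0° → target in arm frame (-0.1472, -0.0148)
  e−x'=0.2072;  (l²−L²−(e−x')²−y'²−z²)/2L = -0.4621
  √(A²+B²)=0.5466;  θ3 = -1.1820+2.5780 ≈ 1.3960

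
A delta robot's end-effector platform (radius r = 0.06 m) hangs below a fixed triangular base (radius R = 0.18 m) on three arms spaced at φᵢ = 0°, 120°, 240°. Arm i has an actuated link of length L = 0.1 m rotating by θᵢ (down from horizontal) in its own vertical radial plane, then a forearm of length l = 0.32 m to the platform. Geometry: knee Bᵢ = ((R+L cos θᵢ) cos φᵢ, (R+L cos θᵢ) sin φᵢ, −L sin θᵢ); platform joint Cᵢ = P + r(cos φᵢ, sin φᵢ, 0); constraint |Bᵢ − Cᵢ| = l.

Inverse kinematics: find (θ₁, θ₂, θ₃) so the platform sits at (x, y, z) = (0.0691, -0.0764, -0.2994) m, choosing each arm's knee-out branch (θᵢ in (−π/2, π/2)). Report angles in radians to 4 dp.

θ₁ = 0.2619, θ₂ = 1.3092, θ₃ = 0.5242

arm 1 (φ=0.0°): x'=0.0691, y'=-0.0764
  e−x'=0.0509;  (l²−L²−(e−x')²−y'²−z²)/2L = -0.0283
  θ1 = atan2(B,A) + arccos(C/0.3037) = 0.2619
arm 2 (φ=120.0°): x'=-0.1007, y'=-0.0216
  A=0.2207, B=-0.2994, C=(l²−L²−A²−y'²−z²)/(2L)=-0.2321
  θ2 = atan2(B,A) + arccos(C/0.3720) = 1.3092
φ3=240.0° → target in arm frame (0.0316, 0.0980)
  e−x'=0.0884;  (l²−L²−(e−x')²−y'²−z²)/2L = -0.0733
  √(A²+B²)=0.3122;  θ3 = -1.2837+1.8079 ≈ 0.5242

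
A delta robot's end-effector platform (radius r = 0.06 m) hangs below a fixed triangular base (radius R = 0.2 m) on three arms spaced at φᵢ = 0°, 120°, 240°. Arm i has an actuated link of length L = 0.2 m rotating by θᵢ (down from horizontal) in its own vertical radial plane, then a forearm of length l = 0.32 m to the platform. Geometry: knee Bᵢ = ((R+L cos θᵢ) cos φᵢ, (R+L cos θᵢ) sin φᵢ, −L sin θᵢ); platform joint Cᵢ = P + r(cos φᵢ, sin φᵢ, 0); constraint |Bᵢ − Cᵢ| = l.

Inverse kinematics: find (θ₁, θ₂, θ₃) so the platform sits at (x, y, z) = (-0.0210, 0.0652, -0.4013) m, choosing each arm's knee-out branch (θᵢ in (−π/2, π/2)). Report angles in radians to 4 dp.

θ₁ = 1.2217, θ₂ = 0.8726, θ₃ = 1.3090

rotate P by −φ1: (-0.0210, 0.0652, -0.4013)
  A=0.1610, B=-0.4013, C=(l²−L²−A²−y'²−z²)/(2L)=-0.3220
  γ=atan2(-0.4013,0.1610)=-1.1893;  ψ=arccos(-0.7448)=2.4110;  θ1=γ+ψ≈1.2217
φ2=120.0° → target in arm frame (0.0670, -0.0144)
  A=0.0730, B=-0.4013, C=(l²−L²−A²−y'²−z²)/(2L)=-0.2605
  γ=atan2(-0.4013,0.0730)=-1.3908;  ψ=arccos(-0.6385)=2.2634;  θ2=γ+ψ≈0.8726
φ3=240.0° → target in arm frame (-0.0460, -0.0508)
  A cos θ + B sin θ = C:  0.1860·cos θ + -0.4013·sin θ = -0.3395
  √(A²+B²)=0.4423;  θ3 = -1.1369+2.4459 ≈ 1.3090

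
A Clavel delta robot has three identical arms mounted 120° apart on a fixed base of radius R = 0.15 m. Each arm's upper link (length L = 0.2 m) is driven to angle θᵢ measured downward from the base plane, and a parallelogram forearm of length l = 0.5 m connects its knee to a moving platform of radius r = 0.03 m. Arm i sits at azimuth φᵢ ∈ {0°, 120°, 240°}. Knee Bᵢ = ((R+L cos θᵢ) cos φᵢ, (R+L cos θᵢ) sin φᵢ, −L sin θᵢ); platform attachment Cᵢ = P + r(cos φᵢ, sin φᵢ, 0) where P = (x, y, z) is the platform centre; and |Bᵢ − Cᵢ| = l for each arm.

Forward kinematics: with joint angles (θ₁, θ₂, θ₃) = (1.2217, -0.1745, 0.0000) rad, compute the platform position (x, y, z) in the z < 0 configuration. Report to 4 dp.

(-0.2713, 0.0242, -0.3832)

O1 = (0.1884·cos0.0°, 0.1884·sin0.0°, -0.1879) = (0.1884, 0.0000, -0.1879)
O2 = (0.3170·cos120.0°, 0.3170·sin120.0°, 0.0347) = (-0.1585, 0.2745, 0.0347)
φ3=240.0°: virtual centre (-0.1600, -0.2771, 0.0000), radius l
|O₂|²−|O₁|² = 0.0309;  |O₃|²−|O₁|² = 0.0316
linear system: -0.6938x+0.5490y = 0.0309−0.4453z; -0.6968x+-0.5543y = 0.0316−0.3759z
det = 0.7671;  x = -0.0449+0.5908z,  y = -0.0005+-0.0646z
into |P−O₁|² = l²: 1.3532z² + 0.1003z + -0.1602 = 0;  Δ = 0.8774;  z = -0.3832 or 0.3091 → z<0 root = -0.3832
x = -0.2713, y = 0.0242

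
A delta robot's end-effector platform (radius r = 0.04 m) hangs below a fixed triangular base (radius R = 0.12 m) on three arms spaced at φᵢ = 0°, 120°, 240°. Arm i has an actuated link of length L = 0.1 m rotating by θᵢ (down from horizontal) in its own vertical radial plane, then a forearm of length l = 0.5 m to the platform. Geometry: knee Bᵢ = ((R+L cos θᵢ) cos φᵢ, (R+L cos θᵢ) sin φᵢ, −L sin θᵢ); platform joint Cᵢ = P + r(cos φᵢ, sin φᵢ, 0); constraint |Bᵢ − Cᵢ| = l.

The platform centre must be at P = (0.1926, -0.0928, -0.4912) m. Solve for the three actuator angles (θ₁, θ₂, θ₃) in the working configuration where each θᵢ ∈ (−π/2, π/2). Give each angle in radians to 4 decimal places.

θ₁ = 0.0005, θ₂ = 1.3096, θ₃ = 0.7858

φ1=0.0° → target in arm frame (0.1926, -0.0928)
  e−x'=-0.1126;  (l²−L²−(e−x')²−y'²−z²)/2L = -0.1128
  γ=atan2(-0.4912,-0.1126)=-1.7961;  ψ=arccos(-0.2239)=1.7966;  θ1=γ+ψ≈0.0005
rotate P by −φ2: (-0.1767, -0.1204, -0.4912)
  A=0.2567, B=-0.4912, C=(l²−L²−A²−y'²−z²)/(2L)=-0.4083
  √(A²+B²)=0.5542;  θ2 = -1.0893+2.3989 ≈ 1.3096
φ3=240.0° → target in arm frame (-0.0159, 0.2132)
  A=0.0959, B=-0.4912, C=(l²−L²−A²−y'²−z²)/(2L)=-0.2797
  γ=atan2(-0.4912,0.0959)=-1.3779;  ψ=arccos(-0.5588)=2.1637;  θ3=γ+ψ≈0.7858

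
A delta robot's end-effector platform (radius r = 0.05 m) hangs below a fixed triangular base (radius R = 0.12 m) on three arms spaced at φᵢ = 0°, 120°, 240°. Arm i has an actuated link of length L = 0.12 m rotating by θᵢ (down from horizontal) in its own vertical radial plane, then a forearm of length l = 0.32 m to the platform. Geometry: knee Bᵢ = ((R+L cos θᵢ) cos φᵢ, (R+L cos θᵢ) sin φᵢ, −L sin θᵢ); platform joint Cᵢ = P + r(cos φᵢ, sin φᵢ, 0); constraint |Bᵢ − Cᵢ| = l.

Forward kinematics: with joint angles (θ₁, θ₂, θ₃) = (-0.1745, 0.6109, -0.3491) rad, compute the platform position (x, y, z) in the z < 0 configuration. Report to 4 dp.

arm 1 at φ=0.0°: ρ1 = 0.1882;  S1 = (0.1882, 0.0000, 0.0208)
S2 = (0.1683·cos120.0°, 0.1683·sin120.0°, -0.0688) = (-0.0841, 0.1457, -0.0688)
arm 3 at φ=240.0°: ρ3 = 0.1828;  S3 = (-0.0914, -0.1583, 0.0410)
subtract pairs → two planes through P
plane₁₂: -0.5447x+0.2915y+-0.1793z = -0.0028
Cramer: x(z) = 0.0033-0.1341z;  y(z) = -0.0034+0.3646z
into |P−S₁|² = l²: 1.1509z² + 0.0054z + -0.0678 = 0;  Δ = 0.3120;  z = -0.2450 or 0.2403 → z<0 root = -0.2450
x = 0.0362, y = -0.0927

(0.0362, -0.0927, -0.2450)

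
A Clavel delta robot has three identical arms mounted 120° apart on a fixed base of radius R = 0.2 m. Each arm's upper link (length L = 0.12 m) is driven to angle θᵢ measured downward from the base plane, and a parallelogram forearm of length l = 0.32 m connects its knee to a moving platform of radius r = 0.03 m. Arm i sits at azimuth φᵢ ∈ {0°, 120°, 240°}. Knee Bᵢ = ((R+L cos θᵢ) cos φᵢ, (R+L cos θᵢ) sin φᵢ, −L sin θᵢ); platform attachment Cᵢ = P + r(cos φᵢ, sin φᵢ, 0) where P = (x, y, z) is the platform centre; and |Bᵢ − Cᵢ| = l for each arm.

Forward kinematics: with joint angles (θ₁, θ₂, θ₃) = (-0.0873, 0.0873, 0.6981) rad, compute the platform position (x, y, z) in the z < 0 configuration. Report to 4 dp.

(0.0281, 0.0345, -0.1709)

φ1=0.0°: virtual centre (0.2895, 0.0000, 0.0105), radius l
φ2=120.0°: virtual centre (-0.1448, 0.2508, -0.0105), radius l
arm 3 at φ=240.0°: (R−r)+L cos θ3 = 0.2619;  S3 = (-0.1310, -0.2268, -0.0771)
subtract pairs → two planes through P
plane₁₂: -0.8686x+0.5015y+-0.0419z = 0.0000
Cramer: x(z) = 0.0058-0.1310z;  y(z) = 0.0100-0.1434z
sphere 1 gives Az²+Bz+C=0 with A=1.0377, B=0.0505, C=-0.0217;  B²−4AC=0.0925;  roots -0.1709, 0.1222;  negative root z = -0.1709
x = 0.0281, y = 0.0345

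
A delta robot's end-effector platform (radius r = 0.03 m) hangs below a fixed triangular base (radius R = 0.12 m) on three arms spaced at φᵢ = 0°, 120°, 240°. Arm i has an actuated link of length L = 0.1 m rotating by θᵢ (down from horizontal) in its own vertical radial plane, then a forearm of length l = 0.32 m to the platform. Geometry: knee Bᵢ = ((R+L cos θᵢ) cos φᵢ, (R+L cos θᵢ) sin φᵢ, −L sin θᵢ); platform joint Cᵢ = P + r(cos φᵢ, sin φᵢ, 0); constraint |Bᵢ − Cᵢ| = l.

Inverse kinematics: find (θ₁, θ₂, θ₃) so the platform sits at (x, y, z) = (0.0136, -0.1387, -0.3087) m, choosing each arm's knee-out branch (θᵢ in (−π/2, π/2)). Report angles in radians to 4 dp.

rotate P by −φ1: (0.0136, -0.1387, -0.3087)
  e−x'=0.0764;  (l²−L²−(e−x')²−y'²−z²)/2L = -0.1399
  √(A²+B²)=0.3180;  θ1 = -1.3282+2.0261 ≈ 0.6980
rotate P by −φ2: (-0.1269, 0.0576, -0.3087)
  A=0.2169, B=-0.3087, C=(l²−L²−A²−y'²−z²)/(2L)=-0.2663
  γ=atan2(-0.3087,0.2169)=-0.9583;  ψ=arccos(-0.7059)=2.3544;  θ2=γ+ψ≈1.3962
φ3=240.0° → target in arm frame (0.1133, 0.0811)
  A=-0.0233, B=-0.3087, C=(l²−L²−A²−y'²−z²)/(2L)=-0.0501
  √(A²+B²)=0.3096;  θ3 = -1.6462+1.7334 ≈ 0.0872

θ₁ = 0.6980, θ₂ = 1.3962, θ₃ = 0.0872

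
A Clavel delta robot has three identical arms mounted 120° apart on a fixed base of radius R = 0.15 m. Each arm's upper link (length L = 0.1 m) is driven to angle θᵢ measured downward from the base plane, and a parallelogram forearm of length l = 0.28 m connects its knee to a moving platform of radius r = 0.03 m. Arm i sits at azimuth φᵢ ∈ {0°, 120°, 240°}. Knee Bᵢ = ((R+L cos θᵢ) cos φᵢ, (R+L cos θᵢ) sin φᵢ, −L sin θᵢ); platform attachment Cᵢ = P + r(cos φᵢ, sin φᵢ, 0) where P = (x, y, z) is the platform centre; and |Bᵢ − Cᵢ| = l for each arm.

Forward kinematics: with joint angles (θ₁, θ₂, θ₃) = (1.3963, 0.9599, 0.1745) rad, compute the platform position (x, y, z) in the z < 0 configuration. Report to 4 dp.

(-0.0808, -0.0592, -0.2637)

φ1=0.0°: virtual centre (0.1374, 0.0000, -0.0985), radius l
centre 2 = (0.1774·cos120.0°, 0.1774·sin120.0°, -0.0819) = (-0.0887, 0.1536, -0.0819)
φ3=240.0°: virtual centre (-0.1092, -0.1892, -0.0174), radius l
subtract pairs → two planes through P
[-0.4521 0.3072 0.0331]·P = 0.0096;  [-0.4932 -0.3784 0.1622]·P = 0.0195
Cramer: x(z) = -0.0298+0.1934z;  y(z) = -0.0126+0.1767z
into |P−centre ₁|² = l²: 1.0686z² + 0.1279z + -0.0406 = 0;  Δ = 0.1899;  z = -0.2637 or 0.1441 → z<0 root = -0.2637
x = -0.0808, y = -0.0592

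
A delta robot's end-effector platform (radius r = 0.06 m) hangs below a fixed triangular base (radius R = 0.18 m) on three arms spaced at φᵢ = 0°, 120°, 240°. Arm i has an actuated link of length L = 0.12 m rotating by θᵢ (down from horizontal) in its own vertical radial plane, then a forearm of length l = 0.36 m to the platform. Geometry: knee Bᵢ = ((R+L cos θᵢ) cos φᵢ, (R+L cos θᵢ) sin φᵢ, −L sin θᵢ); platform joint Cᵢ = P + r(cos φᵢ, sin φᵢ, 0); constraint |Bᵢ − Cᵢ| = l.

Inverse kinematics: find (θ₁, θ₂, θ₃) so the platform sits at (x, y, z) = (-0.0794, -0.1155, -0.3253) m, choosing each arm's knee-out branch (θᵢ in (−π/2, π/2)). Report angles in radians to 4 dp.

θ₁ = 1.0476, θ₂ = 0.9601, θ₃ = -0.1742

rotate P by −φ1: (-0.0794, -0.1155, -0.3253)
  e−x'=0.1994;  (l²−L²−(e−x')²−y'²−z²)/2L = -0.1822
  θ1 = atan2(B,A) + arccos(C/0.3816) = 1.0476
arm 2 (φ=120.0°): x'=-0.0603, y'=0.1265
  A cos θ + B sin θ = C:  0.1803·cos θ + -0.3253·sin θ = -0.1631
  θ2 = atan2(B,A) + arccos(C/0.3719) = 0.9601
rotate P by −φ3: (0.1397, -0.0110, -0.3253)
  A=-0.0197, B=-0.3253, C=(l²−L²−A²−y'²−z²)/(2L)=0.0370
  γ=atan2(-0.3253,-0.0197)=-1.6314;  ψ=arccos(0.1134)=1.4572;  θ3=γ+ψ≈-0.1742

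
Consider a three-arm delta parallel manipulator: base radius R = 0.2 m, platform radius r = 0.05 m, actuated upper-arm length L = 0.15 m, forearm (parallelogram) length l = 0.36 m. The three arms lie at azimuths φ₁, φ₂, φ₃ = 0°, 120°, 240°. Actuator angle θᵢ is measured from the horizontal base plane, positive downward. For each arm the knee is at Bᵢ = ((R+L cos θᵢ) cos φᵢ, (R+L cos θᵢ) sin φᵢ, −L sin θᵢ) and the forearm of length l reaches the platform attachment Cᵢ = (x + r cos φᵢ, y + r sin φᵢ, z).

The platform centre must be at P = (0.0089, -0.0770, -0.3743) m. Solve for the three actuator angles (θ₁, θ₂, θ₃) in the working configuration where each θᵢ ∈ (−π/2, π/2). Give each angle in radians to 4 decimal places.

θ₁ = 0.8729, θ₂ = 1.2219, θ₃ = 0.6109

φ1=0.0° → target in arm frame (0.0089, -0.0770)
  A=0.1411, B=-0.3743, C=(l²−L²−A²−y'²−z²)/(2L)=-0.1961
  θ1 = atan2(B,A) + arccos(C/0.4000) = 0.8729
arm 2 (φ=120.0°): x'=-0.0711, y'=0.0308
  A cos θ + B sin θ = C:  0.2211·cos θ + -0.3743·sin θ = -0.2762
  θ2 = atan2(B,A) + arccos(C/0.4347) = 1.2219
rotate P by −φ3: (0.0622, 0.0462, -0.3743)
  A cos θ + B sin θ = C:  0.0878·cos θ + -0.3743·sin θ = -0.1428
  θ3 = atan2(B,A) + arccos(C/0.3845) = 0.6109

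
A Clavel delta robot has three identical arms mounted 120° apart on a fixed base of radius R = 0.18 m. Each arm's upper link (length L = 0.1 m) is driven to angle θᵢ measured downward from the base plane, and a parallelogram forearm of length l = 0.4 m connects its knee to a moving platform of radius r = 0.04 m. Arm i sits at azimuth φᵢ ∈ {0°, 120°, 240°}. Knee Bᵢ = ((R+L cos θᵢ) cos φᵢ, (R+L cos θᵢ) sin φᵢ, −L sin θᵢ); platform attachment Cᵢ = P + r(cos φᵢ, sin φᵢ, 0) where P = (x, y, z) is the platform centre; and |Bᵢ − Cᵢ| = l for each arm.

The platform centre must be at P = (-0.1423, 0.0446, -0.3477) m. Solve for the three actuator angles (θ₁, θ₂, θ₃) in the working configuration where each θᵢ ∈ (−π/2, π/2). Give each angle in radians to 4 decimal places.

θ₁ = 1.3093, θ₂ = -0.1742, θ₃ = 0.3496

φ1=0.0° → target in arm frame (-0.1423, 0.0446)
  e−x'=0.2823;  (l²−L²−(e−x')²−y'²−z²)/2L = -0.2629
  θ1 = atan2(B,A) + arccos(C/0.4479) = 1.3093
φ2=120.0° → target in arm frame (0.1098, 0.1009)
  A=0.0302, B=-0.3477, C=(l²−L²−A²−y'²−z²)/(2L)=0.0900
  √(A²+B²)=0.3490;  θ2 = -1.4841+1.3099 ≈ -0.1742
rotate P by −φ3: (0.0325, -0.1455, -0.3477)
  A=0.1075, B=-0.3477, C=(l²−L²−A²−y'²−z²)/(2L)=-0.0181
  θ3 = atan2(B,A) + arccos(C/0.3639) = 0.3496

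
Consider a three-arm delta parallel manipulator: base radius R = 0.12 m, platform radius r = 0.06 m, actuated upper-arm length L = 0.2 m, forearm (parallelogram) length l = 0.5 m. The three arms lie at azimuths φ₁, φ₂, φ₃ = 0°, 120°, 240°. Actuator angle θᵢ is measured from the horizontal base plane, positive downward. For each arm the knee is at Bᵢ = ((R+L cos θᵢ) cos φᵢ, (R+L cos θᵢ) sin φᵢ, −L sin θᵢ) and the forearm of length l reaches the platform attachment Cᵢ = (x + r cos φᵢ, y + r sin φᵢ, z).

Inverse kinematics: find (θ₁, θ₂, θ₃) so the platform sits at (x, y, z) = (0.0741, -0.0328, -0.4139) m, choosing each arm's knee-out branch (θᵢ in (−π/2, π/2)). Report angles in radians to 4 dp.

arm 1 (φ=0.0°): x'=0.0741, y'=-0.0328
  A=-0.0141, B=-0.4139, C=(l²−L²−A²−y'²−z²)/(2L)=0.0935
  γ=atan2(-0.4139,-0.0141)=-1.6048;  ψ=arccos(0.2258)=1.3430;  θ1=γ+ψ≈-0.2619
φ2=120.0° → target in arm frame (-0.0655, -0.0478)
  A cos θ + B sin θ = C:  0.1255·cos θ + -0.4139·sin θ = 0.0517
  γ=atan2(-0.4139,0.1255)=-1.2765;  ψ=arccos(0.1195)=1.4511;  θ2=γ+ψ≈0.1746
arm 3 (φ=240.0°): x'=-0.0086, y'=0.0806
  A cos θ + B sin θ = C:  0.0686·cos θ + -0.4139·sin θ = 0.0687
  √(A²+B²)=0.4196;  θ3 = -1.4064+1.4063 ≈ -0.0002

θ₁ = -0.2619, θ₂ = 0.1746, θ₃ = -0.0002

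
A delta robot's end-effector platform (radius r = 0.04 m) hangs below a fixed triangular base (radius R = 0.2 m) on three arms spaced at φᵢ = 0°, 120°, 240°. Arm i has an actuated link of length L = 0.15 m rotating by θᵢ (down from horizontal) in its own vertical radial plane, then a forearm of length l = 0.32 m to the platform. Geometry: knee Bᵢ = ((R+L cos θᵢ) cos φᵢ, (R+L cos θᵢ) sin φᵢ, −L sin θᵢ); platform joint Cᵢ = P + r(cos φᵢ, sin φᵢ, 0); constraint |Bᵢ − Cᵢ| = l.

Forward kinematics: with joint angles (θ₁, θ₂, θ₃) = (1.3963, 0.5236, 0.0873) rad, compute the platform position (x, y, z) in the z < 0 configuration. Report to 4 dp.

arm 1 at φ=0.0°: (R−r)+L cos θ1 = 0.1860;  O1 = (0.1860, 0.0000, -0.1477)
O2 = (0.2899·cos120.0°, 0.2899·sin120.0°, -0.0750) = (-0.1450, 0.2511, -0.0750)
O3 = (0.3094·cos240.0°, 0.3094·sin240.0°, -0.0131) = (-0.1547, -0.2680, -0.0131)
subtract pairs → two planes through P
[-0.6620 0.5021 0.1454]·P = 0.0332;  [-0.6815 -0.5359 0.2693]·P = 0.0395
det = 0.6970;  x = -0.0540+0.3058z,  y = -0.0050+0.1135z
sphere 1 gives Az²+Bz+C=0 with A=1.1064, B=0.1475, C=-0.0229;  B²−4AC=0.1232;  roots -0.2253, 0.0920;  negative root z = -0.2253
x = -0.1229, y = -0.0306

(-0.1229, -0.0306, -0.2253)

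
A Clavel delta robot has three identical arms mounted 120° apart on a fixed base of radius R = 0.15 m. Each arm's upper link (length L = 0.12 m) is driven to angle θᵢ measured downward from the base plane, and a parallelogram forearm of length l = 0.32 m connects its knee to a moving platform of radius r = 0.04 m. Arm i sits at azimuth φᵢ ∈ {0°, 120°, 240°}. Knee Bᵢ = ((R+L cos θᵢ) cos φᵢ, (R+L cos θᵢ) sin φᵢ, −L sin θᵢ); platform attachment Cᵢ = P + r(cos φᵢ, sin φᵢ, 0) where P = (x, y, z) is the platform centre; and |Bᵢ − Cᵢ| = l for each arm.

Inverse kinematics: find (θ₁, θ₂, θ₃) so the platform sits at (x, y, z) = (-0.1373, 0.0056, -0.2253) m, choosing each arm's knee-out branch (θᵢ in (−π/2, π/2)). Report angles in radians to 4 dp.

θ₁ = 1.1348, θ₂ = -0.2612, θ₃ = -0.1742

arm 1 (φ=0.0°): x'=-0.1373, y'=0.0056
  A=0.2473, B=-0.2253, C=(l²−L²−A²−y'²−z²)/(2L)=-0.0998
  γ=atan2(-0.2253,0.2473)=-0.7389;  ψ=arccos(-0.2983)=1.8737;  θ1=γ+ψ≈1.1348
arm 2 (φ=120.0°): x'=0.0735, y'=0.1161
  A cos θ + B sin θ = C:  0.0365·cos θ + -0.2253·sin θ = 0.0934
  γ=atan2(-0.2253,0.0365)=-1.4102;  ψ=arccos(0.4094)=1.1490;  θ2=γ+ψ≈-0.2612
arm 3 (φ=240.0°): x'=0.0638, y'=-0.1217
  A=0.0462, B=-0.2253, C=(l²−L²−A²−y'²−z²)/(2L)=0.0846
  γ=atan2(-0.2253,0.0462)=-1.3685;  ψ=arccos(0.3677)=1.1943;  θ3=γ+ψ≈-0.1742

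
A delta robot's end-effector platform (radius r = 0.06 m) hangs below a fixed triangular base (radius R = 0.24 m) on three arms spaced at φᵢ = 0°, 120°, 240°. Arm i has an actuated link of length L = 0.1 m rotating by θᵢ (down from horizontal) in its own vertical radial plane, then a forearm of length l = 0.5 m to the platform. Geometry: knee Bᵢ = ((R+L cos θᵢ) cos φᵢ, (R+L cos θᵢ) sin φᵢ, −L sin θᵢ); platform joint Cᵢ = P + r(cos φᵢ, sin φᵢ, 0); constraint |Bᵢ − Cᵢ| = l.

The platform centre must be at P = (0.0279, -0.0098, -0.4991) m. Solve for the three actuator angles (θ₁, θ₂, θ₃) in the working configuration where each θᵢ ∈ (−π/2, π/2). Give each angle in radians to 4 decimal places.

arm 1 (φ=0.0°): x'=0.0279, y'=-0.0098
  e−x'=0.1521;  (l²−L²−(e−x')²−y'²−z²)/2L = -0.1617
  γ=atan2(-0.4991,0.1521)=-1.2750;  ψ=arccos(-0.3098)=1.8858;  θ1=γ+ψ≈0.6108
rotate P by −φ2: (-0.0224, -0.0193, -0.4991)
  A cos θ + B sin θ = C:  0.2024·cos θ + -0.4991·sin θ = -0.2523
  γ=atan2(-0.4991,0.2024)=-1.1855;  ψ=arccos(-0.4684)=2.0582;  θ2=γ+ψ≈0.8728
rotate P by −φ3: (-0.0055, 0.0291, -0.4991)
  A cos θ + B sin θ = C:  0.1855·cos θ + -0.4991·sin θ = -0.2217
  √(A²+B²)=0.5324;  θ3 = -1.2150+2.0003 ≈ 0.7853

θ₁ = 0.6108, θ₂ = 0.8728, θ₃ = 0.7853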